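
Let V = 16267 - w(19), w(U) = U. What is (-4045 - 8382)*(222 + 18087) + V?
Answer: -227509695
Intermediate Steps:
V = 16248 (V = 16267 - 1*19 = 16267 - 19 = 16248)
(-4045 - 8382)*(222 + 18087) + V = (-4045 - 8382)*(222 + 18087) + 16248 = -12427*18309 + 16248 = -227525943 + 16248 = -227509695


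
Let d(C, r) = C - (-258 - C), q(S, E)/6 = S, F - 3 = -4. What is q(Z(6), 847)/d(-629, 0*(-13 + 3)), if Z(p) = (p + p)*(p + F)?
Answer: -9/25 ≈ -0.36000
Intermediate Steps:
F = -1 (F = 3 - 4 = -1)
Z(p) = 2*p*(-1 + p) (Z(p) = (p + p)*(p - 1) = (2*p)*(-1 + p) = 2*p*(-1 + p))
q(S, E) = 6*S
d(C, r) = 258 + 2*C (d(C, r) = C + (258 + C) = 258 + 2*C)
q(Z(6), 847)/d(-629, 0*(-13 + 3)) = (6*(2*6*(-1 + 6)))/(258 + 2*(-629)) = (6*(2*6*5))/(258 - 1258) = (6*60)/(-1000) = 360*(-1/1000) = -9/25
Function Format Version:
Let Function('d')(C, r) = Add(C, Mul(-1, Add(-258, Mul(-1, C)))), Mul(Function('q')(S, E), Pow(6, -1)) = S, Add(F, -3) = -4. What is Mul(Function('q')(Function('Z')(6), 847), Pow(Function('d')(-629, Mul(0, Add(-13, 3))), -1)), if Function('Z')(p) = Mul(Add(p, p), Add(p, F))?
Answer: Rational(-9, 25) ≈ -0.36000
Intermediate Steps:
F = -1 (F = Add(3, -4) = -1)
Function('Z')(p) = Mul(2, p, Add(-1, p)) (Function('Z')(p) = Mul(Add(p, p), Add(p, -1)) = Mul(Mul(2, p), Add(-1, p)) = Mul(2, p, Add(-1, p)))
Function('q')(S, E) = Mul(6, S)
Function('d')(C, r) = Add(258, Mul(2, C)) (Function('d')(C, r) = Add(C, Add(258, C)) = Add(258, Mul(2, C)))
Mul(Function('q')(Function('Z')(6), 847), Pow(Function('d')(-629, Mul(0, Add(-13, 3))), -1)) = Mul(Mul(6, Mul(2, 6, Add(-1, 6))), Pow(Add(258, Mul(2, -629)), -1)) = Mul(Mul(6, Mul(2, 6, 5)), Pow(Add(258, -1258), -1)) = Mul(Mul(6, 60), Pow(-1000, -1)) = Mul(360, Rational(-1, 1000)) = Rational(-9, 25)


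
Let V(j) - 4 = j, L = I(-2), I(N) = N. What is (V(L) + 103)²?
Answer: 11025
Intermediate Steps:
L = -2
V(j) = 4 + j
(V(L) + 103)² = ((4 - 2) + 103)² = (2 + 103)² = 105² = 11025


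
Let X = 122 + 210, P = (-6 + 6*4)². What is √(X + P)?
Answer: 4*√41 ≈ 25.612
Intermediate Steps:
P = 324 (P = (-6 + 24)² = 18² = 324)
X = 332
√(X + P) = √(332 + 324) = √656 = 4*√41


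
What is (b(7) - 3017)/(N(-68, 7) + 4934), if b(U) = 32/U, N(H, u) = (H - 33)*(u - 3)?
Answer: -7029/10570 ≈ -0.66500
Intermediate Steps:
N(H, u) = (-33 + H)*(-3 + u)
(b(7) - 3017)/(N(-68, 7) + 4934) = (32/7 - 3017)/((99 - 33*7 - 3*(-68) - 68*7) + 4934) = (32*(⅐) - 3017)/((99 - 231 + 204 - 476) + 4934) = (32/7 - 3017)/(-404 + 4934) = -21087/7/4530 = -21087/7*1/4530 = -7029/10570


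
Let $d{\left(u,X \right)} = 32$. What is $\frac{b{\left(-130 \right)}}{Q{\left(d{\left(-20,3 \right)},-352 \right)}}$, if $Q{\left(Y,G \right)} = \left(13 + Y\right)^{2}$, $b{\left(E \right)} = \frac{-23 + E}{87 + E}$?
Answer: $\frac{17}{9675} \approx 0.0017571$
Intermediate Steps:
$b{\left(E \right)} = \frac{-23 + E}{87 + E}$
$\frac{b{\left(-130 \right)}}{Q{\left(d{\left(-20,3 \right)},-352 \right)}} = \frac{\frac{1}{87 - 130} \left(-23 - 130\right)}{\left(13 + 32\right)^{2}} = \frac{\frac{1}{-43} \left(-153\right)}{45^{2}} = \frac{\left(- \frac{1}{43}\right) \left(-153\right)}{2025} = \frac{153}{43} \cdot \frac{1}{2025} = \frac{17}{9675}$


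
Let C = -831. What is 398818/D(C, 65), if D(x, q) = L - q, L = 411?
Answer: 199409/173 ≈ 1152.7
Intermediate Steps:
D(x, q) = 411 - q
398818/D(C, 65) = 398818/(411 - 1*65) = 398818/(411 - 65) = 398818/346 = 398818*(1/346) = 199409/173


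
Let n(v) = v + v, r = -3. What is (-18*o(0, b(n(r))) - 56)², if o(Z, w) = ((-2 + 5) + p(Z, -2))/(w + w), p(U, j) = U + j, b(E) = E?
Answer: 11881/4 ≈ 2970.3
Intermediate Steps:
n(v) = 2*v
o(Z, w) = (1 + Z)/(2*w) (o(Z, w) = ((-2 + 5) + (Z - 2))/(w + w) = (3 + (-2 + Z))/((2*w)) = (1 + Z)*(1/(2*w)) = (1 + Z)/(2*w))
(-18*o(0, b(n(r))) - 56)² = (-9*(1 + 0)/(2*(-3)) - 56)² = (-9/(-6) - 56)² = (-9*(-1)/6 - 56)² = (-18*(-1/12) - 56)² = (3/2 - 56)² = (-109/2)² = 11881/4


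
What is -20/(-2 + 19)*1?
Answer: -20/17 ≈ -1.1765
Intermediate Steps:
-20/(-2 + 19)*1 = -20/17*1 = -20/17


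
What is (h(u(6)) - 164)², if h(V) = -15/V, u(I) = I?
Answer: 110889/4 ≈ 27722.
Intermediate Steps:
(h(u(6)) - 164)² = (-15/6 - 164)² = (-15*⅙ - 164)² = (-5/2 - 164)² = (-333/2)² = 110889/4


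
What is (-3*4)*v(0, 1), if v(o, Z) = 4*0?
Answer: 0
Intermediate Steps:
v(o, Z) = 0
(-3*4)*v(0, 1) = -3*4*0 = -12*0 = 0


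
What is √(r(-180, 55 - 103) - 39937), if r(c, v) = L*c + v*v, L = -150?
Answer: 7*I*√217 ≈ 103.12*I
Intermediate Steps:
r(c, v) = v² - 150*c (r(c, v) = -150*c + v*v = -150*c + v² = v² - 150*c)
√(r(-180, 55 - 103) - 39937) = √(((55 - 103)² - 150*(-180)) - 39937) = √(((-48)² + 27000) - 39937) = √((2304 + 27000) - 39937) = √(29304 - 39937) = √(-10633) = 7*I*√217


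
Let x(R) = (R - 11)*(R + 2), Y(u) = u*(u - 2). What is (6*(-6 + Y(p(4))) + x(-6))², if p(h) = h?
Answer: 6400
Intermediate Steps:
Y(u) = u*(-2 + u)
x(R) = (-11 + R)*(2 + R)
(6*(-6 + Y(p(4))) + x(-6))² = (6*(-6 + 4*(-2 + 4)) + (-22 + (-6)² - 9*(-6)))² = (6*(-6 + 4*2) + (-22 + 36 + 54))² = (6*(-6 + 8) + 68)² = (6*2 + 68)² = (12 + 68)² = 80² = 6400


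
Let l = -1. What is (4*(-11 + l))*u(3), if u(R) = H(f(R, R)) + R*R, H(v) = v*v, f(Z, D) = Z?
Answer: -864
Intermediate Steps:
H(v) = v²
u(R) = 2*R² (u(R) = R² + R*R = R² + R² = 2*R²)
(4*(-11 + l))*u(3) = (4*(-11 - 1))*(2*3²) = (4*(-12))*(2*9) = -48*18 = -864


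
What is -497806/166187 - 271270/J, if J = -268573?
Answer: -88615703348/44633341151 ≈ -1.9854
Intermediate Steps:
-497806/166187 - 271270/J = -497806/166187 - 271270/(-268573) = -497806*1/166187 - 271270*(-1/268573) = -497806/166187 + 271270/268573 = -88615703348/44633341151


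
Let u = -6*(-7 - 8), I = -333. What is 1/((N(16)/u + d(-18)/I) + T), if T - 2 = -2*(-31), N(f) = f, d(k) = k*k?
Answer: 1665/105236 ≈ 0.015822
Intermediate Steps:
d(k) = k²
T = 64 (T = 2 - 2*(-31) = 2 + 62 = 64)
u = 90 (u = -6*(-15) = 90)
1/((N(16)/u + d(-18)/I) + T) = 1/((16/90 + (-18)²/(-333)) + 64) = 1/((16*(1/90) + 324*(-1/333)) + 64) = 1/((8/45 - 36/37) + 64) = 1/(-1324/1665 + 64) = 1/(105236/1665) = 1665/105236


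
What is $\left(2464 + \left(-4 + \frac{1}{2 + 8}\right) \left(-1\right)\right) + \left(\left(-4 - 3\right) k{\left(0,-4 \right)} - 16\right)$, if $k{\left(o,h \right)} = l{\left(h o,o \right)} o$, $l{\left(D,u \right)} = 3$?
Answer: $\frac{24519}{10} \approx 2451.9$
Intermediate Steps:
$k{\left(o,h \right)} = 3 o$
$\left(2464 + \left(-4 + \frac{1}{2 + 8}\right) \left(-1\right)\right) + \left(\left(-4 - 3\right) k{\left(0,-4 \right)} - 16\right) = \left(2464 + \left(-4 + \frac{1}{2 + 8}\right) \left(-1\right)\right) - \left(16 - \left(-4 - 3\right) 3 \cdot 0\right) = \left(2464 + \left(-4 + \frac{1}{10}\right) \left(-1\right)\right) - \left(16 - \left(-4 - 3\right) 0\right) = \left(2464 + \left(-4 + \frac{1}{10}\right) \left(-1\right)\right) - 16 = \left(2464 - - \frac{39}{10}\right) + \left(0 - 16\right) = \left(2464 + \frac{39}{10}\right) - 16 = \frac{24679}{10} - 16 = \frac{24519}{10}$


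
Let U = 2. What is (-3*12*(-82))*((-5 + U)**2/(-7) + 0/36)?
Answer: -26568/7 ≈ -3795.4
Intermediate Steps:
(-3*12*(-82))*((-5 + U)**2/(-7) + 0/36) = (-3*12*(-82))*((-5 + 2)**2/(-7) + 0/36) = (-36*(-82))*((-3)**2*(-1/7) + 0*(1/36)) = 2952*(9*(-1/7) + 0) = 2952*(-9/7 + 0) = 2952*(-9/7) = -26568/7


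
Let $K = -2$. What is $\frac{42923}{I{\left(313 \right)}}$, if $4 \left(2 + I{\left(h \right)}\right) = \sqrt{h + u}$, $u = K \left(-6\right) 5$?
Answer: $\frac{1373536}{309} + \frac{171692 \sqrt{373}}{309} \approx 15176.0$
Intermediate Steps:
$u = 60$ ($u = \left(-2\right) \left(-6\right) 5 = 12 \cdot 5 = 60$)
$I{\left(h \right)} = -2 + \frac{\sqrt{60 + h}}{4}$ ($I{\left(h \right)} = -2 + \frac{\sqrt{h + 60}}{4} = -2 + \frac{\sqrt{60 + h}}{4}$)
$\frac{42923}{I{\left(313 \right)}} = \frac{42923}{-2 + \frac{\sqrt{60 + 313}}{4}} = \frac{42923}{-2 + \frac{\sqrt{373}}{4}}$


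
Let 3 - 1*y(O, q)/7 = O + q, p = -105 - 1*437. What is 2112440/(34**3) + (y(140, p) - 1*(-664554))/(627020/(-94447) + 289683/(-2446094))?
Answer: -757095597411546514871/7669731220039253 ≈ -98712.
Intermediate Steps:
p = -542 (p = -105 - 437 = -542)
y(O, q) = 21 - 7*O - 7*q (y(O, q) = 21 - 7*(O + q) = 21 + (-7*O - 7*q) = 21 - 7*O - 7*q)
2112440/(34**3) + (y(140, p) - 1*(-664554))/(627020/(-94447) + 289683/(-2446094)) = 2112440/(34**3) + ((21 - 7*140 - 7*(-542)) - 1*(-664554))/(627020/(-94447) + 289683/(-2446094)) = 2112440/39304 + ((21 - 980 + 3794) + 664554)/(627020*(-1/94447) + 289683*(-1/2446094)) = 2112440*(1/39304) + (2835 + 664554)/(-627020/94447 - 289683/2446094) = 264055/4913 + 667389/(-1561109550181/231026240018) = 264055/4913 + 667389*(-231026240018/1561109550181) = 264055/4913 - 154184371299373002/1561109550181 = -757095597411546514871/7669731220039253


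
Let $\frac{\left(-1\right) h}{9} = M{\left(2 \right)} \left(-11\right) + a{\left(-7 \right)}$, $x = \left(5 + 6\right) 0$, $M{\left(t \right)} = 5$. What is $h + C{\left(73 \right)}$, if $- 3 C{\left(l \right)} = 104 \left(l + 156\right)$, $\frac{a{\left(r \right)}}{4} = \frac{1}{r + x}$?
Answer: $- \frac{156209}{21} \approx -7438.5$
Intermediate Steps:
$x = 0$ ($x = 11 \cdot 0 = 0$)
$a{\left(r \right)} = \frac{4}{r}$ ($a{\left(r \right)} = \frac{4}{r + 0} = \frac{4}{r}$)
$C{\left(l \right)} = -5408 - \frac{104 l}{3}$ ($C{\left(l \right)} = - \frac{104 \left(l + 156\right)}{3} = - \frac{104 \left(156 + l\right)}{3} = - \frac{16224 + 104 l}{3} = -5408 - \frac{104 l}{3}$)
$h = \frac{3501}{7}$ ($h = - 9 \left(5 \left(-11\right) + \frac{4}{-7}\right) = - 9 \left(-55 + 4 \left(- \frac{1}{7}\right)\right) = - 9 \left(-55 - \frac{4}{7}\right) = \left(-9\right) \left(- \frac{389}{7}\right) = \frac{3501}{7} \approx 500.14$)
$h + C{\left(73 \right)} = \frac{3501}{7} - \frac{23816}{3} = - \frac{156209}{21}$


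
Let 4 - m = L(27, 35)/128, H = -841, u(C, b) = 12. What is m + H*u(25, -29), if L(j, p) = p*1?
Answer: -1291299/128 ≈ -10088.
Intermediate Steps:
L(j, p) = p
m = 477/128 (m = 4 - 35/128 = 477/128 ≈ 3.7266)
m + H*u(25, -29) = 477/128 - 841*12 = 477/128 - 10092 = -1291299/128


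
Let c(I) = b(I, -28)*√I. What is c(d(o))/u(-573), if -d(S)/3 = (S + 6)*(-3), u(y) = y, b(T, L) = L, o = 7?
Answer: 28*√13/191 ≈ 0.52856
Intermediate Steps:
d(S) = 54 + 9*S (d(S) = -3*(S + 6)*(-3) = -3*(6 + S)*(-3) = -3*(-18 - 3*S) = 54 + 9*S)
c(I) = -28*√I
c(d(o))/u(-573) = -28*√(54 + 9*7)/(-573) = -28*√(54 + 63)*(-1/573) = -84*√13*(-1/573) = 28*√13/191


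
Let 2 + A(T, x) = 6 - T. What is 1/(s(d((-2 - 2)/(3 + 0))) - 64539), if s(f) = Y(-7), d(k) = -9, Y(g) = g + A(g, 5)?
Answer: -1/64535 ≈ -1.5495e-5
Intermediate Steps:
A(T, x) = 4 - T (A(T, x) = -2 + (6 - T) = 4 - T)
Y(g) = 4 (Y(g) = g + (4 - g) = 4)
s(f) = 4
1/(s(d((-2 - 2)/(3 + 0))) - 64539) = 1/(4 - 64539) = 1/(-64535) = -1/64535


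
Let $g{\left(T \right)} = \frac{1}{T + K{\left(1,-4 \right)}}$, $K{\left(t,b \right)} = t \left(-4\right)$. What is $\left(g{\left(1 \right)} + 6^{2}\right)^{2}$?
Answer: $\frac{11449}{9} \approx 1272.1$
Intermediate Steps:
$K{\left(t,b \right)} = - 4 t$
$g{\left(T \right)} = \frac{1}{-4 + T}$ ($g{\left(T \right)} = \frac{1}{T - 4} = \frac{1}{-4 + T}$)
$\left(g{\left(1 \right)} + 6^{2}\right)^{2} = \left(\frac{1}{-4 + 1} + 6^{2}\right)^{2} = \left(\frac{1}{-3} + 36\right)^{2} = \left(- \frac{1}{3} + 36\right)^{2} = \left(\frac{107}{3}\right)^{2} = \frac{11449}{9}$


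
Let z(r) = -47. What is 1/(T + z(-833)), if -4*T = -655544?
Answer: 1/163839 ≈ 6.1036e-6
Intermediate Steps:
T = 163886 (T = -1/4*(-655544) = 163886)
1/(T + z(-833)) = 1/(163886 - 47) = 1/163839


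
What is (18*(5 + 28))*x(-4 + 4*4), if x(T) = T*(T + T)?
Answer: 171072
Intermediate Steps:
x(T) = 2*T² (x(T) = T*(2*T) = 2*T²)
(18*(5 + 28))*x(-4 + 4*4) = (18*(5 + 28))*(2*(-4 + 4*4)²) = (18*33)*(2*(-4 + 16)²) = 594*(2*12²) = 594*(2*144) = 594*288 = 171072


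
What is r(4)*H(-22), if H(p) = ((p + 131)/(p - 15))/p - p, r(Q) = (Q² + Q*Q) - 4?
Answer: 252238/407 ≈ 619.75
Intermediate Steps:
r(Q) = -4 + 2*Q² (r(Q) = (Q² + Q²) - 4 = 2*Q² - 4 = -4 + 2*Q²)
H(p) = -p + (131 + p)/(p*(-15 + p)) (H(p) = ((131 + p)/(-15 + p))/p - p = (131 + p)/(p*(-15 + p)) - p = -p + (131 + p)/(p*(-15 + p)))
r(4)*H(-22) = (-4 + 2*4²)*((131 - 22 - 1*(-22)³ + 15*(-22)²)/((-22)*(-15 - 22))) = (-4 + 2*16)*(-1/22*(131 - 22 - 1*(-10648) + 15*484)/(-37)) = (-4 + 32)*(-1/22*(-1/37)*(131 - 22 + 10648 + 7260)) = 28*(-1/22*(-1/37)*18017) = 28*(18017/814) = 252238/407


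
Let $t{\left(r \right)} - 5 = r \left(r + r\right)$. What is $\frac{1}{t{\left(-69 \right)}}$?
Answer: $\frac{1}{9527} \approx 0.00010496$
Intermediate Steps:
$t{\left(r \right)} = 5 + 2 r^{2}$ ($t{\left(r \right)} = 5 + r \left(r + r\right) = 5 + r 2 r = 5 + 2 r^{2}$)
$\frac{1}{t{\left(-69 \right)}} = \frac{1}{5 + 2 \left(-69\right)^{2}} = \frac{1}{5 + 2 \cdot 4761} = \frac{1}{5 + 9522} = \frac{1}{9527}$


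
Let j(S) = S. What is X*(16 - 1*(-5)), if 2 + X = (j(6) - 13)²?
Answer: 987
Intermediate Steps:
X = 47 (X = -2 + (6 - 13)² = -2 + (-7)² = -2 + 49 = 47)
X*(16 - 1*(-5)) = 47*(16 - 1*(-5)) = 47*(16 + 5) = 47*21 = 987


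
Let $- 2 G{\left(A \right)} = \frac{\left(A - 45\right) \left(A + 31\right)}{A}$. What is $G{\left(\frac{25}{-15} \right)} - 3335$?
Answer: $- \frac{11237}{3} \approx -3745.7$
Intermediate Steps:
$G{\left(A \right)} = - \frac{\left(-45 + A\right) \left(31 + A\right)}{2 A}$ ($G{\left(A \right)} = - \frac{\left(A - 45\right) \left(A + 31\right) \frac{1}{A}}{2} = - \frac{\left(-45 + A\right) \left(31 + A\right) \frac{1}{A}}{2} = - \frac{\frac{1}{A} \left(-45 + A\right) \left(31 + A\right)}{2} = - \frac{\left(-45 + A\right) \left(31 + A\right)}{2 A}$)
$G{\left(\frac{25}{-15} \right)} - 3335 = \frac{1395 - \frac{25}{-15} \left(-14 + \frac{25}{-15}\right)}{2 \frac{25}{-15}} - 3335 = \frac{1395 - 25 \left(- \frac{1}{15}\right) \left(-14 + 25 \left(- \frac{1}{15}\right)\right)}{2 \cdot 25 \left(- \frac{1}{15}\right)} - 3335 = \frac{1395 - - \frac{5 \left(-14 - \frac{5}{3}\right)}{3}}{2 \left(- \frac{5}{3}\right)} - 3335 = \frac{1}{2} \left(- \frac{3}{5}\right) \left(1395 - \left(- \frac{5}{3}\right) \left(- \frac{47}{3}\right)\right) - 3335 = \frac{1}{2} \left(- \frac{3}{5}\right) \left(1395 - \frac{235}{9}\right) - 3335 = \frac{1}{2} \left(- \frac{3}{5}\right) \frac{12320}{9} - 3335 = - \frac{1232}{3} - 3335 = - \frac{11237}{3}$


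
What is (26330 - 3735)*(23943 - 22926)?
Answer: 22979115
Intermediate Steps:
(26330 - 3735)*(23943 - 22926) = 22595*1017 = 22979115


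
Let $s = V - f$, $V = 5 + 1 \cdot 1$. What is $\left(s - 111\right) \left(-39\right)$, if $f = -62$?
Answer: $1677$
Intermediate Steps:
$V = 6$ ($V = 5 + 1 = 6$)
$s = 68$ ($s = 6 - -62 = 6 + 62 = 68$)
$\left(s - 111\right) \left(-39\right) = \left(68 - 111\right) \left(-39\right) = \left(-43\right) \left(-39\right) = 1677$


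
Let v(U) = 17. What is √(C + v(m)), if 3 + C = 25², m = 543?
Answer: 3*√71 ≈ 25.278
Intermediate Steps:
C = 622 (C = -3 + 25² = -3 + 625 = 622)
√(C + v(m)) = √(622 + 17) = √639 = 3*√71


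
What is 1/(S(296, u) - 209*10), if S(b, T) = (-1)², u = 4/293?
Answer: -1/2089 ≈ -0.00047870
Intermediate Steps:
u = 4/293 (u = 4*(1/293) = 4/293 ≈ 0.013652)
S(b, T) = 1
1/(S(296, u) - 209*10) = 1/(1 - 209*10) = 1/(1 - 2090) = 1/(-2089) = -1/2089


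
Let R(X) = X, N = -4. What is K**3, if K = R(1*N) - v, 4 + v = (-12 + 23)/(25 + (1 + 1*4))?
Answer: -1331/27000 ≈ -0.049296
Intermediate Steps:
v = -109/30 (v = -4 + (-12 + 23)/(25 + (1 + 1*4)) = -4 + 11/(25 + (1 + 4)) = -4 + 11/(25 + 5) = -4 + 11/30 = -109/30 ≈ -3.6333)
K = -11/30 (K = 1*(-4) - 1*(-109/30) = -4 + 109/30 = -11/30 ≈ -0.36667)
K**3 = (-11/30)**3 = -1331/27000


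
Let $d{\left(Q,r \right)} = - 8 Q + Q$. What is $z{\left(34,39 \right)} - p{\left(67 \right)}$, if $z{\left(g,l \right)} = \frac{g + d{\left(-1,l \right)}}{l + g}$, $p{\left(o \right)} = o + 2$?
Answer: $- \frac{4996}{73} \approx -68.438$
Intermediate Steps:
$d{\left(Q,r \right)} = - 7 Q$
$p{\left(o \right)} = 2 + o$
$z{\left(g,l \right)} = \frac{7 + g}{g + l}$ ($z{\left(g,l \right)} = \frac{g - -7}{l + g} = \frac{g + 7}{g + l} = \frac{7 + g}{g + l}$)
$z{\left(34,39 \right)} - p{\left(67 \right)} = \frac{7 + 34}{34 + 39} - \left(2 + 67\right) = \frac{1}{73} \cdot 41 - 69 = \frac{41}{73} - 69 = - \frac{4996}{73}$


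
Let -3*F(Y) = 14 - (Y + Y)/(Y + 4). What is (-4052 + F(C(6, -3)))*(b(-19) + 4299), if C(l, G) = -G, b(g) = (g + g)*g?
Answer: -427708864/21 ≈ -2.0367e+7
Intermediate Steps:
b(g) = 2*g² (b(g) = (2*g)*g = 2*g²)
F(Y) = -14/3 + 2*Y/(3*(4 + Y)) (F(Y) = -(14 - (Y + Y)/(Y + 4))/3 = -(14 - 2*Y/(4 + Y))/3 = -14/3 + 2*Y/(3*(4 + Y)))
(-4052 + F(C(6, -3)))*(b(-19) + 4299) = (-4052 + 4*(-14 - (-3)*(-3))/(3*(4 - 1*(-3))))*(2*(-19)² + 4299) = (-4052 + 4*(-14 - 3*3)/(3*(4 + 3)))*(2*361 + 4299) = (-4052 + (4/3)*(-14 - 9)/7)*(722 + 4299) = (-4052 + (4/3)*(⅐)*(-23))*5021 = (-4052 - 92/21)*5021 = -85184/21*5021 = -427708864/21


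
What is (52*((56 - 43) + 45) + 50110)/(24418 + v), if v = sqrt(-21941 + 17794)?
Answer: 44732092/20560099 - 53126*I*sqrt(4147)/596242871 ≈ 2.1757 - 0.0057379*I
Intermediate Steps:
v = I*sqrt(4147) (v = sqrt(-4147) = I*sqrt(4147) ≈ 64.397*I)
(52*((56 - 43) + 45) + 50110)/(24418 + v) = (52*((56 - 43) + 45) + 50110)/(24418 + I*sqrt(4147)) = (52*(13 + 45) + 50110)/(24418 + I*sqrt(4147)) = (52*58 + 50110)/(24418 + I*sqrt(4147)) = (3016 + 50110)/(24418 + I*sqrt(4147)) = 53126/(24418 + I*sqrt(4147))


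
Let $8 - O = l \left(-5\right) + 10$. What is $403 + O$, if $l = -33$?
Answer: $236$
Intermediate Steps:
$O = -167$ ($O = 8 - \left(\left(-33\right) \left(-5\right) + 10\right) = 8 - \left(165 + 10\right) = 8 - 175 = -167$)
$403 + O = 403 - 167 = 236$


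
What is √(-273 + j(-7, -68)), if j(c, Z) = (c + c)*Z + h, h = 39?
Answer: √718 ≈ 26.796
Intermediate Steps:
j(c, Z) = 39 + 2*Z*c (j(c, Z) = (c + c)*Z + 39 = (2*c)*Z + 39 = 2*Z*c + 39 = 39 + 2*Z*c)
√(-273 + j(-7, -68)) = √(-273 + (39 + 2*(-68)*(-7))) = √(-273 + (39 + 952)) = √(-273 + 991) = √718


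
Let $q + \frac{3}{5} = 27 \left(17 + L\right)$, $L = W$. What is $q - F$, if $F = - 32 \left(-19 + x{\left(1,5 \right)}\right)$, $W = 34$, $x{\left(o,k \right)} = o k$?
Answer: $\frac{4642}{5} \approx 928.4$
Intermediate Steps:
$x{\left(o,k \right)} = k o$
$L = 34$
$q = \frac{6882}{5}$ ($q = - \frac{3}{5} + 27 \left(17 + 34\right) = - \frac{3}{5} + 27 \cdot 51 = - \frac{3}{5} + 1377 = \frac{6882}{5} \approx 1376.4$)
$F = 448$ ($F = - 32 \left(-19 + 5 \cdot 1\right) = - 32 \left(-19 + 5\right) = \left(-32\right) \left(-14\right) = 448$)
$q - F = \frac{6882}{5} - 448 = \frac{4642}{5}$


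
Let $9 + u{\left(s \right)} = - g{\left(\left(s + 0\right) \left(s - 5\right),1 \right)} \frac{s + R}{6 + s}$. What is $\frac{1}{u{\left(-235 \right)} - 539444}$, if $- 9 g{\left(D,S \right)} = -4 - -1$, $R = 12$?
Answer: $- \frac{687}{370604434} \approx -1.8537 \cdot 10^{-6}$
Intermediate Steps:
$g{\left(D,S \right)} = \frac{1}{3}$ ($g{\left(D,S \right)} = - \frac{-4 - -1}{9} = - \frac{-4 + 1}{9} = \left(- \frac{1}{9}\right) \left(-3\right) = \frac{1}{3}$)
$u{\left(s \right)} = -9 - \frac{12 + s}{3 \left(6 + s\right)}$ ($u{\left(s \right)} = -9 + \left(-1\right) \frac{1}{3} \frac{s + 12}{6 + s} = -9 - \frac{\left(12 + s\right) \frac{1}{6 + s}}{3} = -9 - \frac{\frac{1}{6 + s} \left(12 + s\right)}{3} = -9 - \frac{12 + s}{3 \left(6 + s\right)}$)
$\frac{1}{u{\left(-235 \right)} - 539444} = \frac{1}{\frac{2 \left(-87 - -3290\right)}{3 \left(6 - 235\right)} - 539444} = \frac{1}{\frac{2 \left(-87 + 3290\right)}{3 \left(-229\right)} - 539444} = \frac{1}{\frac{2}{3} \left(- \frac{1}{229}\right) 3203 - 539444} = \frac{1}{- \frac{6406}{687} - 539444} = \frac{1}{- \frac{370604434}{687}} = - \frac{687}{370604434}$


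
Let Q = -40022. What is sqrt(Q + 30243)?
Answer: I*sqrt(9779) ≈ 98.889*I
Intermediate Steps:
sqrt(Q + 30243) = sqrt(-40022 + 30243) = sqrt(-9779) = I*sqrt(9779)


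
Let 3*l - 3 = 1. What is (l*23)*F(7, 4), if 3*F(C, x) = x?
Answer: 368/9 ≈ 40.889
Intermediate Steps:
F(C, x) = x/3
l = 4/3 (l = 1 + (⅓)*1 = 1 + ⅓ = 4/3 ≈ 1.3333)
(l*23)*F(7, 4) = ((4/3)*23)*((⅓)*4) = (92/3)*(4/3) = 368/9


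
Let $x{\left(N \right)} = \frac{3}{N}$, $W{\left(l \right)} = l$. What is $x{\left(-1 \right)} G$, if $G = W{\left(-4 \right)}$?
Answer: $12$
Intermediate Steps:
$G = -4$
$x{\left(-1 \right)} G = \frac{3}{-1} \left(-4\right) = 3 \left(-1\right) \left(-4\right) = \left(-3\right) \left(-4\right) = 12$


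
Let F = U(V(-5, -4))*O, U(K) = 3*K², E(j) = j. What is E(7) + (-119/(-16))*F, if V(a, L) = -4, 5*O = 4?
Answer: 1463/5 ≈ 292.60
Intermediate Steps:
O = ⅘ (O = (⅕)*4 = ⅘ ≈ 0.80000)
F = 192/5 (F = (3*(-4)²)*(⅘) = (3*16)*(⅘) = 48*(⅘) = 192/5 ≈ 38.400)
E(7) + (-119/(-16))*F = 7 - 119/(-16)*(192/5) = 7 - 119*(-1/16)*(192/5) = 7 + (119/16)*(192/5) = 7 + 1428/5 = 1463/5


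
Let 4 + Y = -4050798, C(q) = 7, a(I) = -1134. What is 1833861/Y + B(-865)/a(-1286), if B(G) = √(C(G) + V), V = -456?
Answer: -1833861/4050802 - I*√449/1134 ≈ -0.45272 - 0.018686*I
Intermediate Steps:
Y = -4050802 (Y = -4 - 4050798 = -4050802)
B(G) = I*√449 (B(G) = √(7 - 456) = √(-449) = I*√449)
1833861/Y + B(-865)/a(-1286) = 1833861/(-4050802) + (I*√449)/(-1134) = 1833861*(-1/4050802) + (I*√449)*(-1/1134) = -1833861/4050802 - I*√449/1134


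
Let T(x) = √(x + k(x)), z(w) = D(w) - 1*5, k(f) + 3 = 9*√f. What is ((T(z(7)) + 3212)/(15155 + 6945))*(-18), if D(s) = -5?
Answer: -14454/5525 - 9*√(-13 + 9*I*√10)/11050 ≈ -2.6186 - 0.0038328*I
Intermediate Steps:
k(f) = -3 + 9*√f
z(w) = -10 (z(w) = -5 - 1*5 = -5 - 5 = -10)
T(x) = √(-3 + x + 9*√x) (T(x) = √(x + (-3 + 9*√x)) = √(-3 + x + 9*√x))
((T(z(7)) + 3212)/(15155 + 6945))*(-18) = ((√(-3 - 10 + 9*√(-10)) + 3212)/(15155 + 6945))*(-18) = ((√(-3 - 10 + 9*(I*√10)) + 3212)/22100)*(-18) = ((√(-3 - 10 + 9*I*√10) + 3212)*(1/22100))*(-18) = ((√(-13 + 9*I*√10) + 3212)*(1/22100))*(-18) = ((3212 + √(-13 + 9*I*√10))*(1/22100))*(-18) = (803/5525 + √(-13 + 9*I*√10)/22100)*(-18) = -14454/5525 - 9*√(-13 + 9*I*√10)/11050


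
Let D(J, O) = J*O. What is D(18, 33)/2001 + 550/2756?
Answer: 456269/919126 ≈ 0.49642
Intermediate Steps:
D(18, 33)/2001 + 550/2756 = (18*33)/2001 + 550/2756 = 594*(1/2001) + 550*(1/2756) = 198/667 + 275/1378 = 456269/919126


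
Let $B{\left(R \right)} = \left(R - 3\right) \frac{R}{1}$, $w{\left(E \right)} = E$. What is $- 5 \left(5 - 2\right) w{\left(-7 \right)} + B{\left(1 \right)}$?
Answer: $103$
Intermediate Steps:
$B{\left(R \right)} = R \left(-3 + R\right)$ ($B{\left(R \right)} = \left(-3 + R\right) R 1 = \left(-3 + R\right) R = R \left(-3 + R\right)$)
$- 5 \left(5 - 2\right) w{\left(-7 \right)} + B{\left(1 \right)} = - 5 \left(5 - 2\right) \left(-7\right) + 1 \left(-3 + 1\right) = \left(-5\right) 3 \left(-7\right) + 1 \left(-2\right) = \left(-15\right) \left(-7\right) - 2 = 105 - 2 = 103$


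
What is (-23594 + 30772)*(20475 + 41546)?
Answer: 445186738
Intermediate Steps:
(-23594 + 30772)*(20475 + 41546) = 7178*62021 = 445186738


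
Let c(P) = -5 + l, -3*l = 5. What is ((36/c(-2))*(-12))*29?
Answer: 9396/5 ≈ 1879.2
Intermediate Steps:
l = -5/3 (l = -1/3*5 = -5/3 ≈ -1.6667)
c(P) = -20/3 (c(P) = -5 - 5/3 = -20/3)
((36/c(-2))*(-12))*29 = ((36/(-20/3))*(-12))*29 = ((36*(-3/20))*(-12))*29 = -27/5*(-12)*29 = (324/5)*29 = 9396/5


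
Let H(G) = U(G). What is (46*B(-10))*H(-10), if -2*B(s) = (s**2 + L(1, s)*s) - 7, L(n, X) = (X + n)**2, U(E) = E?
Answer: -164910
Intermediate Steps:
H(G) = G
B(s) = 7/2 - s**2/2 - s*(1 + s)**2/2 (B(s) = -((s**2 + (s + 1)**2*s) - 7)/2 = -((s**2 + (1 + s)**2*s) - 7)/2 = -((s**2 + s*(1 + s)**2) - 7)/2 = -(-7 + s**2 + s*(1 + s)**2)/2 = 7/2 - s**2/2 - s*(1 + s)**2/2)
(46*B(-10))*H(-10) = (46*(7/2 - 1/2*(-10)**2 - 1/2*(-10)*(1 - 10)**2))*(-10) = (46*(7/2 - 1/2*100 - 1/2*(-10)*(-9)**2))*(-10) = (46*(7/2 - 50 - 1/2*(-10)*81))*(-10) = (46*(7/2 - 50 + 405))*(-10) = (46*(717/2))*(-10) = 16491*(-10) = -164910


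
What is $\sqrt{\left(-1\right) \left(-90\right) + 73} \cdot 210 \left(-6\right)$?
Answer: $- 1260 \sqrt{163} \approx -16087.0$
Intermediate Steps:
$\sqrt{\left(-1\right) \left(-90\right) + 73} \cdot 210 \left(-6\right) = \sqrt{90 + 73} \cdot 210 \left(-6\right) = \sqrt{163} \cdot 210 \left(-6\right) = 210 \sqrt{163} \left(-6\right) = - 1260 \sqrt{163}$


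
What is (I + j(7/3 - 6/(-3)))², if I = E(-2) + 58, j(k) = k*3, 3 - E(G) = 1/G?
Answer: 22201/4 ≈ 5550.3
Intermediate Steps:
E(G) = 3 - 1/G
j(k) = 3*k
I = 123/2 (I = (3 - 1/(-2)) + 58 = (3 - 1*(-½)) + 58 = (3 + ½) + 58 = 7/2 + 58 = 123/2 ≈ 61.500)
(I + j(7/3 - 6/(-3)))² = (123/2 + 3*(7/3 - 6/(-3)))² = (123/2 + 3*(7*(⅓) - 6*(-⅓)))² = (123/2 + 3*(7/3 + 2))² = (123/2 + 3*(13/3))² = (123/2 + 13)² = (149/2)² = 22201/4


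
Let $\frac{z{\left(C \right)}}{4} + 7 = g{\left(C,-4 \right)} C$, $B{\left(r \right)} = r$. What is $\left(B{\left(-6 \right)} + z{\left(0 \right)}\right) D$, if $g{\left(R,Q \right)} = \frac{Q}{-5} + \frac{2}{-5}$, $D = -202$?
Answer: $6868$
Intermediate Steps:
$g{\left(R,Q \right)} = - \frac{2}{5} - \frac{Q}{5}$ ($g{\left(R,Q \right)} = Q \left(- \frac{1}{5}\right) + 2 \left(- \frac{1}{5}\right) = - \frac{Q}{5} - \frac{2}{5} = - \frac{2}{5} - \frac{Q}{5}$)
$z{\left(C \right)} = -28 + \frac{8 C}{5}$ ($z{\left(C \right)} = -28 + 4 \left(- \frac{2}{5} - - \frac{4}{5}\right) C = -28 + 4 \left(- \frac{2}{5} + \frac{4}{5}\right) C = -28 + 4 \frac{2 C}{5} = -28 + \frac{8 C}{5}$)
$\left(B{\left(-6 \right)} + z{\left(0 \right)}\right) D = \left(-6 + \left(-28 + \frac{8}{5} \cdot 0\right)\right) \left(-202\right) = \left(-6 + \left(-28 + 0\right)\right) \left(-202\right) = \left(-6 - 28\right) \left(-202\right) = \left(-34\right) \left(-202\right) = 6868$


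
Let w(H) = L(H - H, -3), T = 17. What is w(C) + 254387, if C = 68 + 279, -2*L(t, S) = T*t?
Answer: 254387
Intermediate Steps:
L(t, S) = -17*t/2
C = 347
w(H) = 0 (w(H) = -17*(H - H)/2 = -17/2*0 = 0)
w(C) + 254387 = 0 + 254387 = 254387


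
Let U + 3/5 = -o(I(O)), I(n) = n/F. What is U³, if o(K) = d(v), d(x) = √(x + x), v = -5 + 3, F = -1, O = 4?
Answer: 873/125 + 146*I/25 ≈ 6.984 + 5.84*I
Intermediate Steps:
v = -2
I(n) = -n (I(n) = n/(-1) = n*(-1) = -n)
d(x) = √2*√x (d(x) = √(2*x) = √2*√x)
o(K) = 2*I (o(K) = √2*√(-2) = √2*(I*√2) = 2*I)
U = -⅗ - 2*I ≈ -0.6 - 2.0*I
U³ = (-⅗ - 2*I)³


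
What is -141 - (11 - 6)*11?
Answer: -196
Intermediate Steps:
-141 - (11 - 6)*11 = -141 - 5*11 = -141 - 1*55 = -141 - 55 = -196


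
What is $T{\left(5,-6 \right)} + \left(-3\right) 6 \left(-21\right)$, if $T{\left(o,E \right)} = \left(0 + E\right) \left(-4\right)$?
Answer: $402$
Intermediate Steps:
$T{\left(o,E \right)} = - 4 E$ ($T{\left(o,E \right)} = E \left(-4\right) = - 4 E$)
$T{\left(5,-6 \right)} + \left(-3\right) 6 \left(-21\right) = \left(-4\right) \left(-6\right) + \left(-3\right) 6 \left(-21\right) = 24 - -378 = 24 + 378 = 402$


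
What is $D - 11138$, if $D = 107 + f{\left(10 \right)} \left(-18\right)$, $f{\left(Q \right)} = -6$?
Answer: $-10923$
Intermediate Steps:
$D = 215$ ($D = 107 - -108 = 107 + 108 = 215$)
$D - 11138 = 215 - 11138 = -10923$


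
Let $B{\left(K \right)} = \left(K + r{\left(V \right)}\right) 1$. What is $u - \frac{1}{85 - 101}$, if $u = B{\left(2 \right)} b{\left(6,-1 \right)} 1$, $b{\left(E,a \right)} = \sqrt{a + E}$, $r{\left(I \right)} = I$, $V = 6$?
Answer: $\frac{1}{16} + 8 \sqrt{5} \approx 17.951$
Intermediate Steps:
$B{\left(K \right)} = 6 + K$ ($B{\left(K \right)} = \left(K + 6\right) 1 = \left(6 + K\right) 1 = 6 + K$)
$b{\left(E,a \right)} = \sqrt{E + a}$
$u = 8 \sqrt{5}$ ($u = \left(6 + 2\right) \sqrt{6 - 1} \cdot 1 = 8 \sqrt{5} \cdot 1 = 8 \sqrt{5} \approx 17.889$)
$u - \frac{1}{85 - 101} = 8 \sqrt{5} - \frac{1}{85 - 101} = 8 \sqrt{5} - \frac{1}{-16} = 8 \sqrt{5} - - \frac{1}{16} = 8 \sqrt{5} + \frac{1}{16} = \frac{1}{16} + 8 \sqrt{5}$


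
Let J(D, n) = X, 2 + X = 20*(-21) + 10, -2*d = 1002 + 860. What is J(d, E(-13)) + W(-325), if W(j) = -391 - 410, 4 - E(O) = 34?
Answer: -1213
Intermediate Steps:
E(O) = -30 (E(O) = 4 - 1*34 = 4 - 34 = -30)
d = -931 (d = -(1002 + 860)/2 = -½*1862 = -931)
W(j) = -801
X = -412 (X = -2 + (20*(-21) + 10) = -2 + (-420 + 10) = -2 - 410 = -412)
J(D, n) = -412
J(d, E(-13)) + W(-325) = -412 - 801 = -1213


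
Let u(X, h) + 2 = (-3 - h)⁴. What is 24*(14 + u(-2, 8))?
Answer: 351672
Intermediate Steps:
u(X, h) = -2 + (-3 - h)⁴
24*(14 + u(-2, 8)) = 24*(14 + (-2 + (3 + 8)⁴)) = 24*(14 + (-2 + 11⁴)) = 24*(14 + (-2 + 14641)) = 24*(14 + 14639) = 24*14653 = 351672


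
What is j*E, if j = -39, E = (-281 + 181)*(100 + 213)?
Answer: 1220700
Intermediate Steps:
E = -31300 (E = -100*313 = -31300)
j*E = -39*(-31300) = 1220700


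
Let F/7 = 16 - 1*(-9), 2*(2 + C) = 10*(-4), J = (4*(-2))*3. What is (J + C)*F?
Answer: -8050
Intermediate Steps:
J = -24 (J = -8*3 = -24)
C = -22 (C = -2 + (10*(-4))/2 = -2 + (1/2)*(-40) = -2 - 20 = -22)
F = 175 (F = 7*(16 - 1*(-9)) = 7*(16 + 9) = 7*25 = 175)
(J + C)*F = (-24 - 22)*175 = -46*175 = -8050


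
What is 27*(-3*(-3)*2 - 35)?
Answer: -459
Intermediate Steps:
27*(-3*(-3)*2 - 35) = 27*(9*2 - 35) = 27*(18 - 35) = 27*(-17) = -459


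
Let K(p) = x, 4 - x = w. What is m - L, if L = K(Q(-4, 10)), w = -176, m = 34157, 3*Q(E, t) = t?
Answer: 33977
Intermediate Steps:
Q(E, t) = t/3
x = 180 (x = 4 - 1*(-176) = 4 + 176 = 180)
K(p) = 180
L = 180
m - L = 34157 - 1*180 = 34157 - 180 = 33977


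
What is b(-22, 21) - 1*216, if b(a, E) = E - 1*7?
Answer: -202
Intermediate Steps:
b(a, E) = -7 + E (b(a, E) = E - 7 = -7 + E)
b(-22, 21) - 1*216 = (-7 + 21) - 1*216 = 14 - 216 = -202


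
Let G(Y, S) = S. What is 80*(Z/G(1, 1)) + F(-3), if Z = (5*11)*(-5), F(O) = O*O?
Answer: -21991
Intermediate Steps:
F(O) = O²
Z = -275 (Z = 55*(-5) = -275)
80*(Z/G(1, 1)) + F(-3) = 80*(-275/1) + (-3)² = 80*(-275*1) + 9 = 80*(-275) + 9 = -22000 + 9 = -21991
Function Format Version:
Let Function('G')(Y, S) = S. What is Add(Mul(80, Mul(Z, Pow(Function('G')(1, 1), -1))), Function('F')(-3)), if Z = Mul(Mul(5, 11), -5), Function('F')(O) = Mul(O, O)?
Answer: -21991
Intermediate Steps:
Function('F')(O) = Pow(O, 2)
Z = -275 (Z = Mul(55, -5) = -275)
Add(Mul(80, Mul(Z, Pow(Function('G')(1, 1), -1))), Function('F')(-3)) = Add(Mul(80, Mul(-275, Pow(1, -1))), Pow(-3, 2)) = Add(Mul(80, Mul(-275, 1)), 9) = Add(Mul(80, -275), 9) = Add(-22000, 9) = -21991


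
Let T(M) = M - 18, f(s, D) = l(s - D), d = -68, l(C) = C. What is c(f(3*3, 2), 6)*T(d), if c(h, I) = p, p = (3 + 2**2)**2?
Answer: -4214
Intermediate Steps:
p = 49 (p = (3 + 4)**2 = 7**2 = 49)
f(s, D) = s - D
c(h, I) = 49
T(M) = -18 + M
c(f(3*3, 2), 6)*T(d) = 49*(-18 - 68) = 49*(-86) = -4214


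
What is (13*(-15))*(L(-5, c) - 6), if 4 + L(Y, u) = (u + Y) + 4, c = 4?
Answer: 1365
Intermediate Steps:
L(Y, u) = Y + u (L(Y, u) = -4 + ((u + Y) + 4) = -4 + ((Y + u) + 4) = -4 + (4 + Y + u) = Y + u)
(13*(-15))*(L(-5, c) - 6) = (13*(-15))*((-5 + 4) - 6) = -195*(-1 - 6) = -195*(-7) = 1365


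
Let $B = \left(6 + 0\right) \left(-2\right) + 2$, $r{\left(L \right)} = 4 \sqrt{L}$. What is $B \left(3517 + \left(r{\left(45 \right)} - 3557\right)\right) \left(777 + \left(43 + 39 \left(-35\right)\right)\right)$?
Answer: $-218000 + 65400 \sqrt{5} \approx -71761.0$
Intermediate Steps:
$B = -10$ ($B = 6 \left(-2\right) + 2 = -12 + 2 = -10$)
$B \left(3517 + \left(r{\left(45 \right)} - 3557\right)\right) \left(777 + \left(43 + 39 \left(-35\right)\right)\right) = - 10 \left(3517 - \left(3557 - 4 \sqrt{45}\right)\right) \left(777 + \left(43 + 39 \left(-35\right)\right)\right) = - 10 \left(3517 - \left(3557 - 4 \cdot 3 \sqrt{5}\right)\right) \left(777 + \left(43 - 1365\right)\right) = - 10 \left(3517 - \left(3557 - 12 \sqrt{5}\right)\right) \left(777 - 1322\right) = - 10 \left(3517 - \left(3557 - 12 \sqrt{5}\right)\right) \left(-545\right) = - 10 \left(-40 + 12 \sqrt{5}\right) \left(-545\right) = - 10 \left(21800 - 6540 \sqrt{5}\right) = -218000 + 65400 \sqrt{5}$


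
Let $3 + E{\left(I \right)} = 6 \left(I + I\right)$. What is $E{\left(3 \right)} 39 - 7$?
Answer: $1280$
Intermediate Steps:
$E{\left(I \right)} = -3 + 12 I$ ($E{\left(I \right)} = -3 + 6 \left(I + I\right) = -3 + 6 \cdot 2 I = -3 + 12 I$)
$E{\left(3 \right)} 39 - 7 = \left(-3 + 12 \cdot 3\right) 39 - 7 = \left(-3 + 36\right) 39 - 7 = 33 \cdot 39 - 7 = 1287 - 7 = 1280$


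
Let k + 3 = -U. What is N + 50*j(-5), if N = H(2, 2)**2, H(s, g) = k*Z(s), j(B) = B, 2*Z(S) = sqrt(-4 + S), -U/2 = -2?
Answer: -549/2 ≈ -274.50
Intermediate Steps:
U = 4 (U = -2*(-2) = 4)
Z(S) = sqrt(-4 + S)/2
k = -7 (k = -3 - 1*4 = -3 - 4 = -7)
H(s, g) = -7*sqrt(-4 + s)/2
N = -49/2 (N = (-7*sqrt(-4 + 2)/2)**2 = (-7*I*sqrt(2)/2)**2 = -49/2 ≈ -24.500)
N + 50*j(-5) = -49/2 + 50*(-5) = -49/2 - 250 = -549/2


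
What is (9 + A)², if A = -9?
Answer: 0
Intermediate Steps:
(9 + A)² = (9 - 9)² = 0² = 0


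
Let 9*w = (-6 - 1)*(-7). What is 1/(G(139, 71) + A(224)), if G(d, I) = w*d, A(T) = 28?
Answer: 9/7063 ≈ 0.0012742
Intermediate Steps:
w = 49/9 (w = ((-6 - 1)*(-7))/9 = (-7*(-7))/9 = (1/9)*49 = 49/9 ≈ 5.4444)
G(d, I) = 49*d/9
1/(G(139, 71) + A(224)) = 1/((49/9)*139 + 28) = 1/(6811/9 + 28) = 1/(7063/9) = 9/7063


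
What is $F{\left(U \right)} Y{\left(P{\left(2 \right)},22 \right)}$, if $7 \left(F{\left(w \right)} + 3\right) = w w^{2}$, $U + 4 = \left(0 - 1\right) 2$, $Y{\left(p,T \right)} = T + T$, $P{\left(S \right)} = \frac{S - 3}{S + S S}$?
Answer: $- \frac{10428}{7} \approx -1489.7$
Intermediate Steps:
$P{\left(S \right)} = \frac{-3 + S}{S + S^{2}}$
$Y{\left(p,T \right)} = 2 T$
$U = -6$ ($U = -4 + \left(0 - 1\right) 2 = -4 - 2 = -6$)
$F{\left(w \right)} = -3 + \frac{w^{3}}{7}$ ($F{\left(w \right)} = -3 + \frac{w w^{2}}{7} = -3 + \frac{w^{3}}{7}$)
$F{\left(U \right)} Y{\left(P{\left(2 \right)},22 \right)} = \left(-3 + \frac{\left(-6\right)^{3}}{7}\right) 2 \cdot 22 = \left(-3 + \frac{1}{7} \left(-216\right)\right) 44 = \left(-3 - \frac{216}{7}\right) 44 = \left(- \frac{237}{7}\right) 44 = - \frac{10428}{7}$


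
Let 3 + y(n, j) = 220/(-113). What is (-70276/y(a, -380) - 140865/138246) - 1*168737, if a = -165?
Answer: -3980718207035/25759838 ≈ -1.5453e+5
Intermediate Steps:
y(n, j) = -559/113 (y(n, j) = -3 + 220/(-113) = -3 + 220*(-1/113) = -3 - 220/113 = -559/113)
(-70276/y(a, -380) - 140865/138246) - 1*168737 = (-70276/(-559/113) - 140865/138246) - 1*168737 = (-70276*(-113/559) - 140865*1/138246) - 168737 = (7941188/559 - 46955/46082) - 168737 = 365919577571/25759838 - 168737 = -3980718207035/25759838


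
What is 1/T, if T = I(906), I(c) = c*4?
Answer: 1/3624 ≈ 0.00027594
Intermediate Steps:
I(c) = 4*c
T = 3624 (T = 4*906 = 3624)
1/T = 1/3624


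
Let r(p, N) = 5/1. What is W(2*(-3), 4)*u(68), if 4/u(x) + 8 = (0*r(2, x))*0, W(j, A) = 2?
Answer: -1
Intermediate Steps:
r(p, N) = 5 (r(p, N) = 5*1 = 5)
u(x) = -½ (u(x) = 4/(-8 + (0*5)*0) = 4/(-8 + 0*0) = 4/(-8 + 0) = 4/(-8) = 4*(-⅛) = -½)
W(2*(-3), 4)*u(68) = 2*(-½) = -1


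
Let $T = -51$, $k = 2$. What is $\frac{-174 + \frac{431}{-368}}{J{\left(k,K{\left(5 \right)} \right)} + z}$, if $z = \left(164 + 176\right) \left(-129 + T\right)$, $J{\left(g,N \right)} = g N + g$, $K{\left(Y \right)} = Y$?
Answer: $\frac{64463}{22517184} \approx 0.0028628$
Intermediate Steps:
$J{\left(g,N \right)} = g + N g$ ($J{\left(g,N \right)} = N g + g = g + N g$)
$z = -61200$ ($z = \left(164 + 176\right) \left(-129 - 51\right) = 340 \left(-180\right) = -61200$)
$\frac{-174 + \frac{431}{-368}}{J{\left(k,K{\left(5 \right)} \right)} + z} = \frac{-174 + \frac{431}{-368}}{2 \left(1 + 5\right) - 61200} = \frac{-174 + 431 \left(- \frac{1}{368}\right)}{2 \cdot 6 - 61200} = \frac{-174 - \frac{431}{368}}{12 - 61200} = - \frac{64463}{368 \left(-61188\right)} = \left(- \frac{64463}{368}\right) \left(- \frac{1}{61188}\right) = \frac{64463}{22517184}$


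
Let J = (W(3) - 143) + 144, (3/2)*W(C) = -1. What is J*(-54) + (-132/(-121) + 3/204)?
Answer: -12637/748 ≈ -16.894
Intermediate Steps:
W(C) = -2/3 (W(C) = (2/3)*(-1) = -2/3)
J = 1/3 (J = (-2/3 - 143) + 144 = -431/3 + 144 = 1/3 ≈ 0.33333)
J*(-54) + (-132/(-121) + 3/204) = (1/3)*(-54) + (-132/(-121) + 3/204) = -18 + (-132*(-1/121) + 3*(1/204)) = -18 + (12/11 + 1/68) = -18 + 827/748 = -12637/748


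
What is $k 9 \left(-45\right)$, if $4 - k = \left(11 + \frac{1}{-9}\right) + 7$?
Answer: $5625$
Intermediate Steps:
$k = - \frac{125}{9}$ ($k = 4 - \left(\left(11 + \frac{1}{-9}\right) + 7\right) = 4 - \left(\left(11 - \frac{1}{9}\right) + 7\right) = 4 - \left(\frac{98}{9} + 7\right) = 4 - \frac{161}{9} = - \frac{125}{9} \approx -13.889$)
$k 9 \left(-45\right) = \left(- \frac{125}{9}\right) 9 \left(-45\right) = \left(-125\right) \left(-45\right) = 5625$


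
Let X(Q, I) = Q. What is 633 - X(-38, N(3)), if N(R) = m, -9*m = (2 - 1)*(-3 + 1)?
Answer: 671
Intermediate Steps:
m = 2/9 (m = -(2 - 1)*(-3 + 1)/9 = -(-2)/9 = -⅑*(-2) = 2/9 ≈ 0.22222)
N(R) = 2/9
633 - X(-38, N(3)) = 633 - 1*(-38) = 633 + 38 = 671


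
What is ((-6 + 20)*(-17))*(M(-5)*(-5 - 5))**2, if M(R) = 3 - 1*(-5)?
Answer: -1523200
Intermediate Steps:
M(R) = 8 (M(R) = 3 + 5 = 8)
((-6 + 20)*(-17))*(M(-5)*(-5 - 5))**2 = ((-6 + 20)*(-17))*(8*(-5 - 5))**2 = (14*(-17))*(8*(-10))**2 = -238*(-80)**2 = -238*6400 = -1523200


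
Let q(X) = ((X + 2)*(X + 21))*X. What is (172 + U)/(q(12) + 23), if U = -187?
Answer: -15/5567 ≈ -0.0026945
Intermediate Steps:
q(X) = X*(2 + X)*(21 + X) (q(X) = ((2 + X)*(21 + X))*X = X*(2 + X)*(21 + X))
(172 + U)/(q(12) + 23) = (172 - 187)/(12*(42 + 12**2 + 23*12) + 23) = -15/(12*(42 + 144 + 276) + 23) = -15/(12*462 + 23) = -15/(5544 + 23) = -15/5567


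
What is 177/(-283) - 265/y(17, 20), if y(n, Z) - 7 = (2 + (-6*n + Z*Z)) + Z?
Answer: -132874/92541 ≈ -1.4358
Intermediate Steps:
y(n, Z) = 9 + Z + Z**2 - 6*n (y(n, Z) = 7 + ((2 + (-6*n + Z*Z)) + Z) = 7 + ((2 + (-6*n + Z**2)) + Z) = 7 + ((2 + (Z**2 - 6*n)) + Z) = 7 + ((2 + Z**2 - 6*n) + Z) = 7 + (2 + Z + Z**2 - 6*n) = 9 + Z + Z**2 - 6*n)
177/(-283) - 265/y(17, 20) = 177/(-283) - 265/(9 + 20 + 20**2 - 6*17) = 177*(-1/283) - 265/(9 + 20 + 400 - 102) = -177/283 - 265/327 = -132874/92541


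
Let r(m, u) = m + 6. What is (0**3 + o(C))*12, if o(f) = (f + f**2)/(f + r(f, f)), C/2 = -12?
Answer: -1104/7 ≈ -157.71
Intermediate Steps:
C = -24 (C = 2*(-12) = -24)
r(m, u) = 6 + m
o(f) = (f + f**2)/(6 + 2*f) (o(f) = (f + f**2)/(f + (6 + f)) = (f + f**2)/(6 + 2*f))
(0**3 + o(C))*12 = (0**3 + (1/2)*(-24)*(1 - 24)/(3 - 24))*12 = (0 + (1/2)*(-24)*(-23)/(-21))*12 = (0 + (1/2)*(-24)*(-1/21)*(-23))*12 = (0 - 92/7)*12 = -92/7*12 = -1104/7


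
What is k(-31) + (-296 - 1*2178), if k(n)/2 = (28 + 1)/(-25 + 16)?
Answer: -22324/9 ≈ -2480.4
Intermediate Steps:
k(n) = -58/9 (k(n) = 2*((28 + 1)/(-25 + 16)) = 2*(29/(-9)) = 2*(29*(-⅑)) = 2*(-29/9) = -58/9)
k(-31) + (-296 - 1*2178) = -58/9 + (-296 - 1*2178) = -58/9 + (-296 - 2178) = -58/9 - 2474 = -22324/9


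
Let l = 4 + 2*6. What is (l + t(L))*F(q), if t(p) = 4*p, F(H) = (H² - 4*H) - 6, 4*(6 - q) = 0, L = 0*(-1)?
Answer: 96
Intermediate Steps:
L = 0
q = 6 (q = 6 - ¼*0 = 6 + 0 = 6)
F(H) = -6 + H² - 4*H
l = 16 (l = 4 + 12 = 16)
(l + t(L))*F(q) = (16 + 4*0)*(-6 + 6² - 4*6) = (16 + 0)*(-6 + 36 - 24) = 16*6 = 96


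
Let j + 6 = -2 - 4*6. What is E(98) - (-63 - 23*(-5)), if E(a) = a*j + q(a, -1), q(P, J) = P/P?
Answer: -3187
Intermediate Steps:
q(P, J) = 1
j = -32 (j = -6 + (-2 - 4*6) = -6 + (-2 - 24) = -6 - 26 = -32)
E(a) = 1 - 32*a (E(a) = a*(-32) + 1 = -32*a + 1 = 1 - 32*a)
E(98) - (-63 - 23*(-5)) = (1 - 32*98) - (-63 - 23*(-5)) = (1 - 3136) - (-63 + 115) = -3135 - 1*52 = -3135 - 52 = -3187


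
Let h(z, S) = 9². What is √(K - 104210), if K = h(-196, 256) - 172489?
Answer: I*√276618 ≈ 525.95*I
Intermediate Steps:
h(z, S) = 81
K = -172408 (K = 81 - 172489 = -172408)
√(K - 104210) = √(-172408 - 104210) = √(-276618) = I*√276618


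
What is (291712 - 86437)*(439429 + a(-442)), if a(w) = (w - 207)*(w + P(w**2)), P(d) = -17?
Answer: 151353363000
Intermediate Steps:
a(w) = (-207 + w)*(-17 + w) (a(w) = (w - 207)*(w - 17) = (-207 + w)*(-17 + w))
(291712 - 86437)*(439429 + a(-442)) = (291712 - 86437)*(439429 + (3519 + (-442)**2 - 224*(-442))) = 205275*(439429 + (3519 + 195364 + 99008)) = 205275*(439429 + 297891) = 205275*737320 = 151353363000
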